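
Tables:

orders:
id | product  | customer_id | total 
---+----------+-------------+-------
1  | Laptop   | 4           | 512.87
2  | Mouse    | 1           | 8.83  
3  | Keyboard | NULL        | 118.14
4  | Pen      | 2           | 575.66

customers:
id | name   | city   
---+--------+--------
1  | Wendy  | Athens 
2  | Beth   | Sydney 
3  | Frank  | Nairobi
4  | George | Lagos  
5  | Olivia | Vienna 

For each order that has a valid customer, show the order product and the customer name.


INNER JOIN keeps only orders rows whose customer_id matches an id in customers. Walk through each order:
  - order 1 (Laptop): customer_id=4 -> matches George
  - order 2 (Mouse): customer_id=1 -> matches Wendy
  - order 3 (Keyboard): customer_id=NULL, no match -> dropped
  - order 4 (Pen): customer_id=2 -> matches Beth
So 1 of 4 rows is dropped.

SQL:
SELECT a.product, b.name AS customer
FROM orders a
INNER JOIN customers b ON a.customer_id = b.id

Result:
product | customer
--------+---------
Laptop  | George  
Mouse   | Wendy   
Pen     | Beth    


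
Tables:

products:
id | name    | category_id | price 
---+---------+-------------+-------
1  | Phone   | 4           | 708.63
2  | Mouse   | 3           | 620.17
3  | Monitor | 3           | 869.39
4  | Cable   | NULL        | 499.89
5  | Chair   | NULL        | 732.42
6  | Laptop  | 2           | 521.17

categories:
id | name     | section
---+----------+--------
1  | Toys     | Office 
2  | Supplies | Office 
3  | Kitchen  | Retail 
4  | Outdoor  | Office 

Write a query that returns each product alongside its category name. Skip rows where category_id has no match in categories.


INNER JOIN keeps only products rows whose category_id matches an id in categories. Walk through each product:
  - product 1 (Phone): category_id=4 -> matches Outdoor
  - product 2 (Mouse): category_id=3 -> matches Kitchen
  - product 3 (Monitor): category_id=3 -> matches Kitchen
  - product 4 (Cable): category_id=NULL, no match -> dropped
  - product 5 (Chair): category_id=NULL, no match -> dropped
  - product 6 (Laptop): category_id=2 -> matches Supplies
So 2 of 6 rows are dropped.

SQL:
SELECT a.name, b.name AS category
FROM products a
INNER JOIN categories b ON a.category_id = b.id

Result:
name    | category
--------+---------
Phone   | Outdoor 
Mouse   | Kitchen 
Monitor | Kitchen 
Laptop  | Supplies


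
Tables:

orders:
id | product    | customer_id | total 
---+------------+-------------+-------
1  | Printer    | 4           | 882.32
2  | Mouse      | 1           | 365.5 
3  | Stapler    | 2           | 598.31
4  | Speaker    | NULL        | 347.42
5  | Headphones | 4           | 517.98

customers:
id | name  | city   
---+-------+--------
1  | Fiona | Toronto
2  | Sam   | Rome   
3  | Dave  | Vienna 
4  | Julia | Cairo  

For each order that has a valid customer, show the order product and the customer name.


INNER JOIN keeps only orders rows whose customer_id matches an id in customers. Walk through each order:
  - order 1 (Printer): customer_id=4 -> matches Julia
  - order 2 (Mouse): customer_id=1 -> matches Fiona
  - order 3 (Stapler): customer_id=2 -> matches Sam
  - order 4 (Speaker): customer_id=NULL, no match -> dropped
  - order 5 (Headphones): customer_id=4 -> matches Julia
So 1 of 5 rows is dropped.

SQL:
SELECT a.product, b.name AS customer
FROM orders a
INNER JOIN customers b ON a.customer_id = b.id

Result:
product    | customer
-----------+---------
Printer    | Julia   
Mouse      | Fiona   
Stapler    | Sam     
Headphones | Julia   


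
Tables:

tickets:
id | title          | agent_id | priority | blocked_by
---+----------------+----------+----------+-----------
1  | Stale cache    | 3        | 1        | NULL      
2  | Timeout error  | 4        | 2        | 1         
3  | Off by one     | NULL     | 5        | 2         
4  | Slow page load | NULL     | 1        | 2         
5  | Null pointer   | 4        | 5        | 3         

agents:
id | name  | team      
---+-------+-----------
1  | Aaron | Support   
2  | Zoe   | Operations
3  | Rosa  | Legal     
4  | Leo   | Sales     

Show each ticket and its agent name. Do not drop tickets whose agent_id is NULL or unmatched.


LEFT JOIN keeps every row from tickets (the left table); where agent_id has no match in agents, the agent columns become NULL. Walk through each ticket:
  - ticket 1 (Stale cache): agent_id=3 -> matches Rosa
  - ticket 2 (Timeout error): agent_id=4 -> matches Leo
  - ticket 3 (Off by one): agent_id=NULL, no match -> kept with NULL
  - ticket 4 (Slow page load): agent_id=NULL, no match -> kept with NULL
  - ticket 5 (Null pointer): agent_id=4 -> matches Leo
All 5 rows appear; 2 have NULL agent.

SQL:
SELECT a.title, b.name AS agent
FROM tickets a
LEFT JOIN agents b ON a.agent_id = b.id

Result:
title          | agent
---------------+------
Stale cache    | Rosa 
Timeout error  | Leo  
Off by one     | NULL 
Slow page load | NULL 
Null pointer   | Leo  


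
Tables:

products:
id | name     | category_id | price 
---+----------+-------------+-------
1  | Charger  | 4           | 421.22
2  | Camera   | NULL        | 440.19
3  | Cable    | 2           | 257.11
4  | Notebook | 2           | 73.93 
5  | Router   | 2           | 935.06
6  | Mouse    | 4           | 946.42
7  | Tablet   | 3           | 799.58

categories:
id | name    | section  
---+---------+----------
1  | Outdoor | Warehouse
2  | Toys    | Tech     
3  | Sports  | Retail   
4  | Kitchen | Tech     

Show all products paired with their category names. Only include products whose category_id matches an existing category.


INNER JOIN keeps only products rows whose category_id matches an id in categories. Walk through each product:
  - product 1 (Charger): category_id=4 -> matches Kitchen
  - product 2 (Camera): category_id=NULL, no match -> dropped
  - product 3 (Cable): category_id=2 -> matches Toys
  - product 4 (Notebook): category_id=2 -> matches Toys
  - product 5 (Router): category_id=2 -> matches Toys
  - product 6 (Mouse): category_id=4 -> matches Kitchen
  - product 7 (Tablet): category_id=3 -> matches Sports
So 1 of 7 rows is dropped.

SQL:
SELECT a.name, b.name AS category
FROM products a
INNER JOIN categories b ON a.category_id = b.id

Result:
name     | category
---------+---------
Charger  | Kitchen 
Cable    | Toys    
Notebook | Toys    
Router   | Toys    
Mouse    | Kitchen 
Tablet   | Sports  


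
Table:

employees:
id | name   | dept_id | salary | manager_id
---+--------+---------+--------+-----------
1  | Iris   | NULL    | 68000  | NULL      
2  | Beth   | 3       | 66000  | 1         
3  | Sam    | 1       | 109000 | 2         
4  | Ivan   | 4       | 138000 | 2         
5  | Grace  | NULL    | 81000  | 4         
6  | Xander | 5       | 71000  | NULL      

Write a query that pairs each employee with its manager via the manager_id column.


This is a self-join: employees is joined to a second copy of itself, matching each row's manager_id to another row's id. Use LEFT JOIN so rows with manager_id=NULL are kept.
  - employee 1 (Iris): manager_id=NULL -> NULL
  - employee 2 (Beth): manager_id=1 -> Iris
  - employee 3 (Sam): manager_id=2 -> Beth
  - employee 4 (Ivan): manager_id=2 -> Beth
  - employee 5 (Grace): manager_id=4 -> Ivan
  - employee 6 (Xander): manager_id=NULL -> NULL

SQL:
SELECT a.name AS item, b.name AS manager
FROM employees a
LEFT JOIN employees b ON a.manager_id = b.id

Result:
item   | manager
-------+--------
Iris   | NULL   
Beth   | Iris   
Sam    | Beth   
Ivan   | Beth   
Grace  | Ivan   
Xander | NULL   


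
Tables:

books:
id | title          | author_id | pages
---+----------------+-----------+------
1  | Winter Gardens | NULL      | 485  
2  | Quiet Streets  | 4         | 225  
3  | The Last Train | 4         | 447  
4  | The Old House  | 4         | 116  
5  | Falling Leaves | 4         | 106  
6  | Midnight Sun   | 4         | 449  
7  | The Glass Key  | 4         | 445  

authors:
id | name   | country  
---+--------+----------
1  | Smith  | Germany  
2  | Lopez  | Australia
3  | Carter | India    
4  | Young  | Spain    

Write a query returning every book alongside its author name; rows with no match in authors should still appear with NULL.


LEFT JOIN keeps every row from books (the left table); where author_id has no match in authors, the author columns become NULL. Walk through each book:
  - book 1 (Winter Gardens): author_id=NULL, no match -> kept with NULL
  - book 2 (Quiet Streets): author_id=4 -> matches Young
  - book 3 (The Last Train): author_id=4 -> matches Young
  - book 4 (The Old House): author_id=4 -> matches Young
  - book 5 (Falling Leaves): author_id=4 -> matches Young
  - book 6 (Midnight Sun): author_id=4 -> matches Young
  - book 7 (The Glass Key): author_id=4 -> matches Young
All 7 rows appear; 1 has NULL author.

SQL:
SELECT a.title, b.name AS author
FROM books a
LEFT JOIN authors b ON a.author_id = b.id

Result:
title          | author
---------------+-------
Winter Gardens | NULL  
Quiet Streets  | Young 
The Last Train | Young 
The Old House  | Young 
Falling Leaves | Young 
Midnight Sun   | Young 
The Glass Key  | Young 


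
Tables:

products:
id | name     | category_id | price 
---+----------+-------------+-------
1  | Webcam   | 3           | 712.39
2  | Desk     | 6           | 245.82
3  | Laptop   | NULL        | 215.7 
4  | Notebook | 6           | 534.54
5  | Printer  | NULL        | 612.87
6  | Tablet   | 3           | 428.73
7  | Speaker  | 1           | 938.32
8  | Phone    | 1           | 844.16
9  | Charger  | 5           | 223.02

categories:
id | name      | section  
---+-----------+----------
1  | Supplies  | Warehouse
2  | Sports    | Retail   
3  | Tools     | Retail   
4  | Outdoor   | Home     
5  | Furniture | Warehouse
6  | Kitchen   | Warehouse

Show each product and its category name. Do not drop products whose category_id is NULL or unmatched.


LEFT JOIN keeps every row from products (the left table); where category_id has no match in categories, the category columns become NULL. Walk through each product:
  - product 1 (Webcam): category_id=3 -> matches Tools
  - product 2 (Desk): category_id=6 -> matches Kitchen
  - product 3 (Laptop): category_id=NULL, no match -> kept with NULL
  - product 4 (Notebook): category_id=6 -> matches Kitchen
  - product 5 (Printer): category_id=NULL, no match -> kept with NULL
  - product 6 (Tablet): category_id=3 -> matches Tools
  - product 7 (Speaker): category_id=1 -> matches Supplies
  - product 8 (Phone): category_id=1 -> matches Supplies
  - product 9 (Charger): category_id=5 -> matches Furniture
All 9 rows appear; 2 have NULL category.

SQL:
SELECT a.name, b.name AS category
FROM products a
LEFT JOIN categories b ON a.category_id = b.id

Result:
name     | category 
---------+----------
Webcam   | Tools    
Desk     | Kitchen  
Laptop   | NULL     
Notebook | Kitchen  
Printer  | NULL     
Tablet   | Tools    
Speaker  | Supplies 
Phone    | Supplies 
Charger  | Furniture


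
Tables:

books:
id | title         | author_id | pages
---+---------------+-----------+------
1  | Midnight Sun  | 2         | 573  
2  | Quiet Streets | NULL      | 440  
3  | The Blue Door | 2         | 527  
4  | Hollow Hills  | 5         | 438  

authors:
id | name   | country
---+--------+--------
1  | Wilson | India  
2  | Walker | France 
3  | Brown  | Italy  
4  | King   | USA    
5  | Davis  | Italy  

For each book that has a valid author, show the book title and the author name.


INNER JOIN keeps only books rows whose author_id matches an id in authors. Walk through each book:
  - book 1 (Midnight Sun): author_id=2 -> matches Walker
  - book 2 (Quiet Streets): author_id=NULL, no match -> dropped
  - book 3 (The Blue Door): author_id=2 -> matches Walker
  - book 4 (Hollow Hills): author_id=5 -> matches Davis
So 1 of 4 rows is dropped.

SQL:
SELECT a.title, b.name AS author
FROM books a
INNER JOIN authors b ON a.author_id = b.id

Result:
title         | author
--------------+-------
Midnight Sun  | Walker
The Blue Door | Walker
Hollow Hills  | Davis 


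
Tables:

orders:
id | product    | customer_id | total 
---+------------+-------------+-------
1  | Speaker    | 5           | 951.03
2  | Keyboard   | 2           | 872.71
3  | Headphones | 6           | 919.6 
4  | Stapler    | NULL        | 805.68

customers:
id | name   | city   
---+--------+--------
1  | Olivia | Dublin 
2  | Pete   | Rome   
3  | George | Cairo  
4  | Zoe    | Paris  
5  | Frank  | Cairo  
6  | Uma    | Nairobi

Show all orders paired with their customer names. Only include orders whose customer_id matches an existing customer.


INNER JOIN keeps only orders rows whose customer_id matches an id in customers. Walk through each order:
  - order 1 (Speaker): customer_id=5 -> matches Frank
  - order 2 (Keyboard): customer_id=2 -> matches Pete
  - order 3 (Headphones): customer_id=6 -> matches Uma
  - order 4 (Stapler): customer_id=NULL, no match -> dropped
So 1 of 4 rows is dropped.

SQL:
SELECT a.product, b.name AS customer
FROM orders a
INNER JOIN customers b ON a.customer_id = b.id

Result:
product    | customer
-----------+---------
Speaker    | Frank   
Keyboard   | Pete    
Headphones | Uma     


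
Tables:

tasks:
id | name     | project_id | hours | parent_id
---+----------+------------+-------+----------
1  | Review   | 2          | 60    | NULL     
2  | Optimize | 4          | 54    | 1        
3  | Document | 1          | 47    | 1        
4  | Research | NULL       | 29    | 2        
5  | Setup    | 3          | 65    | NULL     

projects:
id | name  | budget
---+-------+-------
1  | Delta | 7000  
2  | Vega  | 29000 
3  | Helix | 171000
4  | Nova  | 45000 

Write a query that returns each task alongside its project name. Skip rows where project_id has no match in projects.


INNER JOIN keeps only tasks rows whose project_id matches an id in projects. Walk through each task:
  - task 1 (Review): project_id=2 -> matches Vega
  - task 2 (Optimize): project_id=4 -> matches Nova
  - task 3 (Document): project_id=1 -> matches Delta
  - task 4 (Research): project_id=NULL, no match -> dropped
  - task 5 (Setup): project_id=3 -> matches Helix
So 1 of 5 rows is dropped.

SQL:
SELECT a.name, b.name AS project
FROM tasks a
INNER JOIN projects b ON a.project_id = b.id

Result:
name     | project
---------+--------
Review   | Vega   
Optimize | Nova   
Document | Delta  
Setup    | Helix  


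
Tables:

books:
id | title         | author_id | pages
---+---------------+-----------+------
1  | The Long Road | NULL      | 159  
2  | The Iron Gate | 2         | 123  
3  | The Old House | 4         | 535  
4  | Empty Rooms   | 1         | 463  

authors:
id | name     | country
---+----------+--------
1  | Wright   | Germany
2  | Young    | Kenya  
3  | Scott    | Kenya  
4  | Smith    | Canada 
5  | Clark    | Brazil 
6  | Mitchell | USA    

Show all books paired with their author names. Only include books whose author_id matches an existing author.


INNER JOIN keeps only books rows whose author_id matches an id in authors. Walk through each book:
  - book 1 (The Long Road): author_id=NULL, no match -> dropped
  - book 2 (The Iron Gate): author_id=2 -> matches Young
  - book 3 (The Old House): author_id=4 -> matches Smith
  - book 4 (Empty Rooms): author_id=1 -> matches Wright
So 1 of 4 rows is dropped.

SQL:
SELECT a.title, b.name AS author
FROM books a
INNER JOIN authors b ON a.author_id = b.id

Result:
title         | author
--------------+-------
The Iron Gate | Young 
The Old House | Smith 
Empty Rooms   | Wright


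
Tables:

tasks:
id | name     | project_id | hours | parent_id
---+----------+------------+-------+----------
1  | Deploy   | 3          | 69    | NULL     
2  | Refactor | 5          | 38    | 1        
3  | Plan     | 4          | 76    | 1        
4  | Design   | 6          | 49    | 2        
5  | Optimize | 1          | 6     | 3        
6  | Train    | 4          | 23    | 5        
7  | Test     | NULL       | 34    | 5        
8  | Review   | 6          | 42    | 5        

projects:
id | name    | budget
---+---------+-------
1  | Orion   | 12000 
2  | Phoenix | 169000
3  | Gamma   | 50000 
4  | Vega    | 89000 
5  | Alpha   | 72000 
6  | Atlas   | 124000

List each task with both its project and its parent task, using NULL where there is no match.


Two LEFT JOINs from the same base table tasks: one to projects via project_id, one to tasks itself via parent_id. Both are LEFT so every task is preserved.
Match against projects:
  - task 1 (Deploy): project_id=3 -> matches Gamma
  - task 2 (Refactor): project_id=5 -> matches Alpha
  - task 3 (Plan): project_id=4 -> matches Vega
  - task 4 (Design): project_id=6 -> matches Atlas
  - task 5 (Optimize): project_id=1 -> matches Orion
  - task 6 (Train): project_id=4 -> matches Vega
  - task 7 (Test): project_id=NULL, no match -> kept with NULL
  - task 8 (Review): project_id=6 -> matches Atlas
Match against tasks (self):
  - task 1 (Deploy): parent_id=NULL -> NULL
  - task 2 (Refactor): parent_id=1 -> Deploy
  - task 3 (Plan): parent_id=1 -> Deploy
  - task 4 (Design): parent_id=2 -> Refactor
  - task 5 (Optimize): parent_id=3 -> Plan
  - task 6 (Train): parent_id=5 -> Optimize
  - task 7 (Test): parent_id=5 -> Optimize
  - task 8 (Review): parent_id=5 -> Optimize

SQL:
SELECT a.name, b.name AS project, c.name AS parent
FROM tasks a
LEFT JOIN projects b ON a.project_id = b.id
LEFT JOIN tasks c ON a.parent_id = c.id

Result:
name     | project | parent  
---------+---------+---------
Deploy   | Gamma   | NULL    
Refactor | Alpha   | Deploy  
Plan     | Vega    | Deploy  
Design   | Atlas   | Refactor
Optimize | Orion   | Plan    
Train    | Vega    | Optimize
Test     | NULL    | Optimize
Review   | Atlas   | Optimize


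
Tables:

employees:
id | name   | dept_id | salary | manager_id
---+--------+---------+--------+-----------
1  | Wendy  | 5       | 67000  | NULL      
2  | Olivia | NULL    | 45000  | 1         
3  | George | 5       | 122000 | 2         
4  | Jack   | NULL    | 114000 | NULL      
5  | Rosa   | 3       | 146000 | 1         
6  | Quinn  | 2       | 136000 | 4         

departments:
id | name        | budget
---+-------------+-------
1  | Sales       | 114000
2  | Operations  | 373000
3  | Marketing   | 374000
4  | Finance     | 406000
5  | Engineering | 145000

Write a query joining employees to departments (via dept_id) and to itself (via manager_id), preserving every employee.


Two LEFT JOINs from the same base table employees: one to departments via dept_id, one to employees itself via manager_id. Both are LEFT so every employee is preserved.
Match against departments:
  - employee 1 (Wendy): dept_id=5 -> matches Engineering
  - employee 2 (Olivia): dept_id=NULL, no match -> kept with NULL
  - employee 3 (George): dept_id=5 -> matches Engineering
  - employee 4 (Jack): dept_id=NULL, no match -> kept with NULL
  - employee 5 (Rosa): dept_id=3 -> matches Marketing
  - employee 6 (Quinn): dept_id=2 -> matches Operations
Match against employees (self):
  - employee 1 (Wendy): manager_id=NULL -> NULL
  - employee 2 (Olivia): manager_id=1 -> Wendy
  - employee 3 (George): manager_id=2 -> Olivia
  - employee 4 (Jack): manager_id=NULL -> NULL
  - employee 5 (Rosa): manager_id=1 -> Wendy
  - employee 6 (Quinn): manager_id=4 -> Jack

SQL:
SELECT a.name, b.name AS department, c.name AS manager
FROM employees a
LEFT JOIN departments b ON a.dept_id = b.id
LEFT JOIN employees c ON a.manager_id = c.id

Result:
name   | department  | manager
-------+-------------+--------
Wendy  | Engineering | NULL   
Olivia | NULL        | Wendy  
George | Engineering | Olivia 
Jack   | NULL        | NULL   
Rosa   | Marketing   | Wendy  
Quinn  | Operations  | Jack   


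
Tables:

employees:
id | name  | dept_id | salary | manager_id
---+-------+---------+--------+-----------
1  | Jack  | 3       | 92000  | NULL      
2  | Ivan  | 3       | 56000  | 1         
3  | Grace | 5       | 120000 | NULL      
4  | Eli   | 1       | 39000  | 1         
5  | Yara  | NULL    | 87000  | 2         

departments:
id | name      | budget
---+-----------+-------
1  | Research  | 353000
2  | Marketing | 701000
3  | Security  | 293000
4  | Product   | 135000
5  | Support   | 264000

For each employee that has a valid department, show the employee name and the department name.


INNER JOIN keeps only employees rows whose dept_id matches an id in departments. Walk through each employee:
  - employee 1 (Jack): dept_id=3 -> matches Security
  - employee 2 (Ivan): dept_id=3 -> matches Security
  - employee 3 (Grace): dept_id=5 -> matches Support
  - employee 4 (Eli): dept_id=1 -> matches Research
  - employee 5 (Yara): dept_id=NULL, no match -> dropped
So 1 of 5 rows is dropped.

SQL:
SELECT a.name, b.name AS department
FROM employees a
INNER JOIN departments b ON a.dept_id = b.id

Result:
name  | department
------+-----------
Jack  | Security  
Ivan  | Security  
Grace | Support   
Eli   | Research  


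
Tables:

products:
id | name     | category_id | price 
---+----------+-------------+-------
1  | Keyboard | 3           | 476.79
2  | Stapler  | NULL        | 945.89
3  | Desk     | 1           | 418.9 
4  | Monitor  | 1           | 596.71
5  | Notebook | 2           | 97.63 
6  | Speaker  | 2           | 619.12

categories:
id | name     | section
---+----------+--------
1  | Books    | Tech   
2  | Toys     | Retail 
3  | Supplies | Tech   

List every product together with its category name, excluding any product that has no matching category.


INNER JOIN keeps only products rows whose category_id matches an id in categories. Walk through each product:
  - product 1 (Keyboard): category_id=3 -> matches Supplies
  - product 2 (Stapler): category_id=NULL, no match -> dropped
  - product 3 (Desk): category_id=1 -> matches Books
  - product 4 (Monitor): category_id=1 -> matches Books
  - product 5 (Notebook): category_id=2 -> matches Toys
  - product 6 (Speaker): category_id=2 -> matches Toys
So 1 of 6 rows is dropped.

SQL:
SELECT a.name, b.name AS category
FROM products a
INNER JOIN categories b ON a.category_id = b.id

Result:
name     | category
---------+---------
Keyboard | Supplies
Desk     | Books   
Monitor  | Books   
Notebook | Toys    
Speaker  | Toys    


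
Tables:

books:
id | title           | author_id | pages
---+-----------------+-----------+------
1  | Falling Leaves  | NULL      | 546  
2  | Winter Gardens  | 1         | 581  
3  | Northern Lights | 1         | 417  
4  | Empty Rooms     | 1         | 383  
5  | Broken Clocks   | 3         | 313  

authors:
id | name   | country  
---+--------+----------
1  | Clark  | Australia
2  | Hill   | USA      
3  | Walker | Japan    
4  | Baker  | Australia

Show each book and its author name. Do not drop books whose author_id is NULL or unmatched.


LEFT JOIN keeps every row from books (the left table); where author_id has no match in authors, the author columns become NULL. Walk through each book:
  - book 1 (Falling Leaves): author_id=NULL, no match -> kept with NULL
  - book 2 (Winter Gardens): author_id=1 -> matches Clark
  - book 3 (Northern Lights): author_id=1 -> matches Clark
  - book 4 (Empty Rooms): author_id=1 -> matches Clark
  - book 5 (Broken Clocks): author_id=3 -> matches Walker
All 5 rows appear; 1 has NULL author.

SQL:
SELECT a.title, b.name AS author
FROM books a
LEFT JOIN authors b ON a.author_id = b.id

Result:
title           | author
----------------+-------
Falling Leaves  | NULL  
Winter Gardens  | Clark 
Northern Lights | Clark 
Empty Rooms     | Clark 
Broken Clocks   | Walker


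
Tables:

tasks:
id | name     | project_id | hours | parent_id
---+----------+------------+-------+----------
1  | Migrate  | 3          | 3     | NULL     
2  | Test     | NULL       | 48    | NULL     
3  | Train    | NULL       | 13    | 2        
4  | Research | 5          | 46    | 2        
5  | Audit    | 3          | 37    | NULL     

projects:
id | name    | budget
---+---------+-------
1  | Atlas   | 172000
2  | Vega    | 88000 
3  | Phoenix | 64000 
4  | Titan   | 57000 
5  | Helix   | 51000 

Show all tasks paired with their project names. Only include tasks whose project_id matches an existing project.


INNER JOIN keeps only tasks rows whose project_id matches an id in projects. Walk through each task:
  - task 1 (Migrate): project_id=3 -> matches Phoenix
  - task 2 (Test): project_id=NULL, no match -> dropped
  - task 3 (Train): project_id=NULL, no match -> dropped
  - task 4 (Research): project_id=5 -> matches Helix
  - task 5 (Audit): project_id=3 -> matches Phoenix
So 2 of 5 rows are dropped.

SQL:
SELECT a.name, b.name AS project
FROM tasks a
INNER JOIN projects b ON a.project_id = b.id

Result:
name     | project
---------+--------
Migrate  | Phoenix
Research | Helix  
Audit    | Phoenix


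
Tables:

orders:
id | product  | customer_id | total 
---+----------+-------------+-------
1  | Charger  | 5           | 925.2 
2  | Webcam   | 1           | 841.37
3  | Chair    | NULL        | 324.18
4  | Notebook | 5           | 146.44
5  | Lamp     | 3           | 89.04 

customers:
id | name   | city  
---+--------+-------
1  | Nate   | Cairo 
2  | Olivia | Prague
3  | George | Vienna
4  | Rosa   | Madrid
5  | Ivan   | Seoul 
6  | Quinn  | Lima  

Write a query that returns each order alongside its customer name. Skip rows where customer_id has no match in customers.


INNER JOIN keeps only orders rows whose customer_id matches an id in customers. Walk through each order:
  - order 1 (Charger): customer_id=5 -> matches Ivan
  - order 2 (Webcam): customer_id=1 -> matches Nate
  - order 3 (Chair): customer_id=NULL, no match -> dropped
  - order 4 (Notebook): customer_id=5 -> matches Ivan
  - order 5 (Lamp): customer_id=3 -> matches George
So 1 of 5 rows is dropped.

SQL:
SELECT a.product, b.name AS customer
FROM orders a
INNER JOIN customers b ON a.customer_id = b.id

Result:
product  | customer
---------+---------
Charger  | Ivan    
Webcam   | Nate    
Notebook | Ivan    
Lamp     | George  


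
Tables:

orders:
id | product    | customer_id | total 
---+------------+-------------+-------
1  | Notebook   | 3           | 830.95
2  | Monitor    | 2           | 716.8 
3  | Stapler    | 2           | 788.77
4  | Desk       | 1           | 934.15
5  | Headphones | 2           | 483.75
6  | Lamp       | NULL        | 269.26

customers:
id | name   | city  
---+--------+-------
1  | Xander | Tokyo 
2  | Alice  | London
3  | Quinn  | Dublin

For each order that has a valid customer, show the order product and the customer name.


INNER JOIN keeps only orders rows whose customer_id matches an id in customers. Walk through each order:
  - order 1 (Notebook): customer_id=3 -> matches Quinn
  - order 2 (Monitor): customer_id=2 -> matches Alice
  - order 3 (Stapler): customer_id=2 -> matches Alice
  - order 4 (Desk): customer_id=1 -> matches Xander
  - order 5 (Headphones): customer_id=2 -> matches Alice
  - order 6 (Lamp): customer_id=NULL, no match -> dropped
So 1 of 6 rows is dropped.

SQL:
SELECT a.product, b.name AS customer
FROM orders a
INNER JOIN customers b ON a.customer_id = b.id

Result:
product    | customer
-----------+---------
Notebook   | Quinn   
Monitor    | Alice   
Stapler    | Alice   
Desk       | Xander  
Headphones | Alice   


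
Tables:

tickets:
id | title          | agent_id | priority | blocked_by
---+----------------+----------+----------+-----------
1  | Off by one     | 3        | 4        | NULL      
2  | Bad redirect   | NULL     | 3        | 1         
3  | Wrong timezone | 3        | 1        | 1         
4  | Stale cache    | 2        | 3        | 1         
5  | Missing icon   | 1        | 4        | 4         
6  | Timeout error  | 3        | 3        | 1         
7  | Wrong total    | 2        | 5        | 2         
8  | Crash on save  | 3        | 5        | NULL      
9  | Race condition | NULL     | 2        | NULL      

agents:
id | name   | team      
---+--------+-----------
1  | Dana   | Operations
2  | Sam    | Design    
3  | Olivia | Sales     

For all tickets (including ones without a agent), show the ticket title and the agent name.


LEFT JOIN keeps every row from tickets (the left table); where agent_id has no match in agents, the agent columns become NULL. Walk through each ticket:
  - ticket 1 (Off by one): agent_id=3 -> matches Olivia
  - ticket 2 (Bad redirect): agent_id=NULL, no match -> kept with NULL
  - ticket 3 (Wrong timezone): agent_id=3 -> matches Olivia
  - ticket 4 (Stale cache): agent_id=2 -> matches Sam
  - ticket 5 (Missing icon): agent_id=1 -> matches Dana
  - ticket 6 (Timeout error): agent_id=3 -> matches Olivia
  - ticket 7 (Wrong total): agent_id=2 -> matches Sam
  - ticket 8 (Crash on save): agent_id=3 -> matches Olivia
  - ticket 9 (Race condition): agent_id=NULL, no match -> kept with NULL
All 9 rows appear; 2 have NULL agent.

SQL:
SELECT a.title, b.name AS agent
FROM tickets a
LEFT JOIN agents b ON a.agent_id = b.id

Result:
title          | agent 
---------------+-------
Off by one     | Olivia
Bad redirect   | NULL  
Wrong timezone | Olivia
Stale cache    | Sam   
Missing icon   | Dana  
Timeout error  | Olivia
Wrong total    | Sam   
Crash on save  | Olivia
Race condition | NULL  


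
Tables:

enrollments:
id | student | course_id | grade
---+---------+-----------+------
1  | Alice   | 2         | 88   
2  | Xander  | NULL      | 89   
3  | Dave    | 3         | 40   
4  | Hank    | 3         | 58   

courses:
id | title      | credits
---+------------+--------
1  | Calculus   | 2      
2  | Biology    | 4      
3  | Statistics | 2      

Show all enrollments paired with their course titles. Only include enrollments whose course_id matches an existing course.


INNER JOIN keeps only enrollments rows whose course_id matches an id in courses. Walk through each enrollment:
  - enrollment 1 (Alice): course_id=2 -> matches Biology
  - enrollment 2 (Xander): course_id=NULL, no match -> dropped
  - enrollment 3 (Dave): course_id=3 -> matches Statistics
  - enrollment 4 (Hank): course_id=3 -> matches Statistics
So 1 of 4 rows is dropped.

SQL:
SELECT a.student, b.title AS course
FROM enrollments a
INNER JOIN courses b ON a.course_id = b.id

Result:
student | course    
--------+-----------
Alice   | Biology   
Dave    | Statistics
Hank    | Statistics


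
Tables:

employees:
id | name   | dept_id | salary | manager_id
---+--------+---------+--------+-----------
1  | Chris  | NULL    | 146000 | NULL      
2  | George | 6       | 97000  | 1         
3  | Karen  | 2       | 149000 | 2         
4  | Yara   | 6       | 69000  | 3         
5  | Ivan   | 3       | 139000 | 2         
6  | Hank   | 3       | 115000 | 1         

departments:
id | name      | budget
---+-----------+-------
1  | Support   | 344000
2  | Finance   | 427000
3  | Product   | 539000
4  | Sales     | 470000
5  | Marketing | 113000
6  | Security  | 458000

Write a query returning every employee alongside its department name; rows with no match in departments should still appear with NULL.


LEFT JOIN keeps every row from employees (the left table); where dept_id has no match in departments, the department columns become NULL. Walk through each employee:
  - employee 1 (Chris): dept_id=NULL, no match -> kept with NULL
  - employee 2 (George): dept_id=6 -> matches Security
  - employee 3 (Karen): dept_id=2 -> matches Finance
  - employee 4 (Yara): dept_id=6 -> matches Security
  - employee 5 (Ivan): dept_id=3 -> matches Product
  - employee 6 (Hank): dept_id=3 -> matches Product
All 6 rows appear; 1 has NULL department.

SQL:
SELECT a.name, b.name AS department
FROM employees a
LEFT JOIN departments b ON a.dept_id = b.id

Result:
name   | department
-------+-----------
Chris  | NULL      
George | Security  
Karen  | Finance   
Yara   | Security  
Ivan   | Product   
Hank   | Product   


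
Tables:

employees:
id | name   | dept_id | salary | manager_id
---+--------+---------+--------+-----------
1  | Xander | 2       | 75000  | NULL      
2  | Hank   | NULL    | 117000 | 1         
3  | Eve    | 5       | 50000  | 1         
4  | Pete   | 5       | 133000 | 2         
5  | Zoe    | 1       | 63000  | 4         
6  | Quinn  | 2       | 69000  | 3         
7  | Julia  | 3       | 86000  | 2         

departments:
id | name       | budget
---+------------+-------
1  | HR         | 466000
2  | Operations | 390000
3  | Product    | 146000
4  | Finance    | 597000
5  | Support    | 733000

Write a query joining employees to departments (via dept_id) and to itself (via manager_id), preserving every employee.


Two LEFT JOINs from the same base table employees: one to departments via dept_id, one to employees itself via manager_id. Both are LEFT so every employee is preserved.
Match against departments:
  - employee 1 (Xander): dept_id=2 -> matches Operations
  - employee 2 (Hank): dept_id=NULL, no match -> kept with NULL
  - employee 3 (Eve): dept_id=5 -> matches Support
  - employee 4 (Pete): dept_id=5 -> matches Support
  - employee 5 (Zoe): dept_id=1 -> matches HR
  - employee 6 (Quinn): dept_id=2 -> matches Operations
  - employee 7 (Julia): dept_id=3 -> matches Product
Match against employees (self):
  - employee 1 (Xander): manager_id=NULL -> NULL
  - employee 2 (Hank): manager_id=1 -> Xander
  - employee 3 (Eve): manager_id=1 -> Xander
  - employee 4 (Pete): manager_id=2 -> Hank
  - employee 5 (Zoe): manager_id=4 -> Pete
  - employee 6 (Quinn): manager_id=3 -> Eve
  - employee 7 (Julia): manager_id=2 -> Hank

SQL:
SELECT a.name, b.name AS department, c.name AS manager
FROM employees a
LEFT JOIN departments b ON a.dept_id = b.id
LEFT JOIN employees c ON a.manager_id = c.id

Result:
name   | department | manager
-------+------------+--------
Xander | Operations | NULL   
Hank   | NULL       | Xander 
Eve    | Support    | Xander 
Pete   | Support    | Hank   
Zoe    | HR         | Pete   
Quinn  | Operations | Eve    
Julia  | Product    | Hank   


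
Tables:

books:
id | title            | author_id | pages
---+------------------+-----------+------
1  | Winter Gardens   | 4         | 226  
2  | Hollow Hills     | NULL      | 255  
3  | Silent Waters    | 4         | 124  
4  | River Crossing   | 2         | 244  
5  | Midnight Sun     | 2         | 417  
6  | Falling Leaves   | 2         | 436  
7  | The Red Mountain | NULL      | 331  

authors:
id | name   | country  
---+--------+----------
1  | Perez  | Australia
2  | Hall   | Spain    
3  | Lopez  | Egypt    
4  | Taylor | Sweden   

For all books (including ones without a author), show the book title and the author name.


LEFT JOIN keeps every row from books (the left table); where author_id has no match in authors, the author columns become NULL. Walk through each book:
  - book 1 (Winter Gardens): author_id=4 -> matches Taylor
  - book 2 (Hollow Hills): author_id=NULL, no match -> kept with NULL
  - book 3 (Silent Waters): author_id=4 -> matches Taylor
  - book 4 (River Crossing): author_id=2 -> matches Hall
  - book 5 (Midnight Sun): author_id=2 -> matches Hall
  - book 6 (Falling Leaves): author_id=2 -> matches Hall
  - book 7 (The Red Mountain): author_id=NULL, no match -> kept with NULL
All 7 rows appear; 2 have NULL author.

SQL:
SELECT a.title, b.name AS author
FROM books a
LEFT JOIN authors b ON a.author_id = b.id

Result:
title            | author
-----------------+-------
Winter Gardens   | Taylor
Hollow Hills     | NULL  
Silent Waters    | Taylor
River Crossing   | Hall  
Midnight Sun     | Hall  
Falling Leaves   | Hall  
The Red Mountain | NULL  


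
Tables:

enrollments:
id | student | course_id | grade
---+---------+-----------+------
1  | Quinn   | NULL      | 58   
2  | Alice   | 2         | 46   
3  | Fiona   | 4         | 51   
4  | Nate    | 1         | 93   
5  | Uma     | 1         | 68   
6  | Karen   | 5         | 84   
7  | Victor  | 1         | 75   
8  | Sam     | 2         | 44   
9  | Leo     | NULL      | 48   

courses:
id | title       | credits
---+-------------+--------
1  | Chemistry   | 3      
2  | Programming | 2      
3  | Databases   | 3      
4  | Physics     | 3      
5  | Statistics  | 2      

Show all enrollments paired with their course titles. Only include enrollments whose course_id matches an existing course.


INNER JOIN keeps only enrollments rows whose course_id matches an id in courses. Walk through each enrollment:
  - enrollment 1 (Quinn): course_id=NULL, no match -> dropped
  - enrollment 2 (Alice): course_id=2 -> matches Programming
  - enrollment 3 (Fiona): course_id=4 -> matches Physics
  - enrollment 4 (Nate): course_id=1 -> matches Chemistry
  - enrollment 5 (Uma): course_id=1 -> matches Chemistry
  - enrollment 6 (Karen): course_id=5 -> matches Statistics
  - enrollment 7 (Victor): course_id=1 -> matches Chemistry
  - enrollment 8 (Sam): course_id=2 -> matches Programming
  - enrollment 9 (Leo): course_id=NULL, no match -> dropped
So 2 of 9 rows are dropped.

SQL:
SELECT a.student, b.title AS course
FROM enrollments a
INNER JOIN courses b ON a.course_id = b.id

Result:
student | course     
--------+------------
Alice   | Programming
Fiona   | Physics    
Nate    | Chemistry  
Uma     | Chemistry  
Karen   | Statistics 
Victor  | Chemistry  
Sam     | Programming


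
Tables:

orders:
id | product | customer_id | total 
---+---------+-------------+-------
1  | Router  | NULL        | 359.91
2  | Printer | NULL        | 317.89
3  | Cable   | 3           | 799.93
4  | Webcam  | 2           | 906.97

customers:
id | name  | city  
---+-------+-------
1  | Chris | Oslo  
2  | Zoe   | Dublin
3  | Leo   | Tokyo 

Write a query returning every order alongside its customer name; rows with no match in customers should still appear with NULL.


LEFT JOIN keeps every row from orders (the left table); where customer_id has no match in customers, the customer columns become NULL. Walk through each order:
  - order 1 (Router): customer_id=NULL, no match -> kept with NULL
  - order 2 (Printer): customer_id=NULL, no match -> kept with NULL
  - order 3 (Cable): customer_id=3 -> matches Leo
  - order 4 (Webcam): customer_id=2 -> matches Zoe
All 4 rows appear; 2 have NULL customer.

SQL:
SELECT a.product, b.name AS customer
FROM orders a
LEFT JOIN customers b ON a.customer_id = b.id

Result:
product | customer
--------+---------
Router  | NULL    
Printer | NULL    
Cable   | Leo     
Webcam  | Zoe     


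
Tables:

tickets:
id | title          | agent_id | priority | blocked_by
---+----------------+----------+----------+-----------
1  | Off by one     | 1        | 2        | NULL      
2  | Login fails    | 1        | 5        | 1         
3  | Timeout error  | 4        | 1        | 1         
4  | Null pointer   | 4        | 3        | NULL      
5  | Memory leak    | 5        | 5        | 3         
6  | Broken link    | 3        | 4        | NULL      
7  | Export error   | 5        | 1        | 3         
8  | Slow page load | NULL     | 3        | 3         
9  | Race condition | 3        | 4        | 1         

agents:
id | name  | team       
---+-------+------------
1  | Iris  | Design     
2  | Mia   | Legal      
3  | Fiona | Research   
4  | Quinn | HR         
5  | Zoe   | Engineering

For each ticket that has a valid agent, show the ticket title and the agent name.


INNER JOIN keeps only tickets rows whose agent_id matches an id in agents. Walk through each ticket:
  - ticket 1 (Off by one): agent_id=1 -> matches Iris
  - ticket 2 (Login fails): agent_id=1 -> matches Iris
  - ticket 3 (Timeout error): agent_id=4 -> matches Quinn
  - ticket 4 (Null pointer): agent_id=4 -> matches Quinn
  - ticket 5 (Memory leak): agent_id=5 -> matches Zoe
  - ticket 6 (Broken link): agent_id=3 -> matches Fiona
  - ticket 7 (Export error): agent_id=5 -> matches Zoe
  - ticket 8 (Slow page load): agent_id=NULL, no match -> dropped
  - ticket 9 (Race condition): agent_id=3 -> matches Fiona
So 1 of 9 rows is dropped.

SQL:
SELECT a.title, b.name AS agent
FROM tickets a
INNER JOIN agents b ON a.agent_id = b.id

Result:
title          | agent
---------------+------
Off by one     | Iris 
Login fails    | Iris 
Timeout error  | Quinn
Null pointer   | Quinn
Memory leak    | Zoe  
Broken link    | Fiona
Export error   | Zoe  
Race condition | Fiona


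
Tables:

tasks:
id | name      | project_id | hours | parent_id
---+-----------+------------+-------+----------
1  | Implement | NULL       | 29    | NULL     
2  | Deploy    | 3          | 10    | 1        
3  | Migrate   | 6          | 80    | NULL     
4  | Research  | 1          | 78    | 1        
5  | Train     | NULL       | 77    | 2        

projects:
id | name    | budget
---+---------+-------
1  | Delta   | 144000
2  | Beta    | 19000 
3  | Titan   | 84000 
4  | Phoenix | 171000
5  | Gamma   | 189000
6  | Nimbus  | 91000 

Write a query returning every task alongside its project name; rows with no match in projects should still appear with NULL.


LEFT JOIN keeps every row from tasks (the left table); where project_id has no match in projects, the project columns become NULL. Walk through each task:
  - task 1 (Implement): project_id=NULL, no match -> kept with NULL
  - task 2 (Deploy): project_id=3 -> matches Titan
  - task 3 (Migrate): project_id=6 -> matches Nimbus
  - task 4 (Research): project_id=1 -> matches Delta
  - task 5 (Train): project_id=NULL, no match -> kept with NULL
All 5 rows appear; 2 have NULL project.

SQL:
SELECT a.name, b.name AS project
FROM tasks a
LEFT JOIN projects b ON a.project_id = b.id

Result:
name      | project
----------+--------
Implement | NULL   
Deploy    | Titan  
Migrate   | Nimbus 
Research  | Delta  
Train     | NULL   
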